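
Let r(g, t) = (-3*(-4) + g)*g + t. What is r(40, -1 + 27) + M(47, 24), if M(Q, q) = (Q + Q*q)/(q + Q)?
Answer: 150701/71 ≈ 2122.6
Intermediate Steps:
M(Q, q) = (Q + Q*q)/(Q + q)
r(g, t) = t + g*(12 + g) (r(g, t) = (12 + g)*g + t = g*(12 + g) + t = t + g*(12 + g))
r(40, -1 + 27) + M(47, 24) = ((-1 + 27) + 40² + 12*40) + 47*(1 + 24)/(47 + 24) = (26 + 1600 + 480) + 47*25/71 = 2106 + 47*(1/71)*25 = 2106 + 1175/71 = 150701/71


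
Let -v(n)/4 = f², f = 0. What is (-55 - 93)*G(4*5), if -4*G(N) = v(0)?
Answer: 0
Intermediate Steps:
v(n) = 0 (v(n) = -4*0² = -4*0 = 0)
G(N) = 0 (G(N) = -¼*0 = 0)
(-55 - 93)*G(4*5) = (-55 - 93)*0 = -148*0 = 0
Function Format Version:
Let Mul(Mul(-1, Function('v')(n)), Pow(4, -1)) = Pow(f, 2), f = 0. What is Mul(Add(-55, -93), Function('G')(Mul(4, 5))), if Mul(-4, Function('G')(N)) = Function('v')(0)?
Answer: 0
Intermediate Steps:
Function('v')(n) = 0 (Function('v')(n) = Mul(-4, Pow(0, 2)) = Mul(-4, 0) = 0)
Function('G')(N) = 0 (Function('G')(N) = Mul(Rational(-1, 4), 0) = 0)
Mul(Add(-55, -93), Function('G')(Mul(4, 5))) = Mul(Add(-55, -93), 0) = Mul(-148, 0) = 0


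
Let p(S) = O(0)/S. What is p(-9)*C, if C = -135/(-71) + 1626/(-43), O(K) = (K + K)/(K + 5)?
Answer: 0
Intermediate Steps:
O(K) = 2*K/(5 + K) (O(K) = (2*K)/(5 + K) = 2*K/(5 + K))
C = -109641/3053 (C = -135*(-1/71) + 1626*(-1/43) = 135/71 - 1626/43 = -109641/3053 ≈ -35.913)
p(S) = 0 (p(S) = (2*0/(5 + 0))/S = (2*0/5)/S = (2*0*(⅕))/S = 0/S = 0)
p(-9)*C = 0*(-109641/3053) = 0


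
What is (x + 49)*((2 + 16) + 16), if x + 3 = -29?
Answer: 578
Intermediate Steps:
x = -32 (x = -3 - 29 = -32)
(x + 49)*((2 + 16) + 16) = (-32 + 49)*((2 + 16) + 16) = 17*(18 + 16) = 17*34 = 578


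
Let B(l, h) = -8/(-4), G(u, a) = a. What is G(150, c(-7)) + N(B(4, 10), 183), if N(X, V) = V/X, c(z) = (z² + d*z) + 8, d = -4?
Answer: 353/2 ≈ 176.50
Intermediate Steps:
c(z) = 8 + z² - 4*z (c(z) = (z² - 4*z) + 8 = 8 + z² - 4*z)
B(l, h) = 2 (B(l, h) = -8*(-¼) = 2)
G(150, c(-7)) + N(B(4, 10), 183) = (8 + (-7)² - 4*(-7)) + 183/2 = (8 + 49 + 28) + 183*(½) = 85 + 183/2 = 353/2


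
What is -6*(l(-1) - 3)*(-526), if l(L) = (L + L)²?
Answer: 3156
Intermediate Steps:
l(L) = 4*L² (l(L) = (2*L)² = 4*L²)
-6*(l(-1) - 3)*(-526) = -6*(4*(-1)² - 3)*(-526) = -6*(4*1 - 3)*(-526) = -6*(4 - 3)*(-526) = -6*1*(-526) = -6*(-526) = 3156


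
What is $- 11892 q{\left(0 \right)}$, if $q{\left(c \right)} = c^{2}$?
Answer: $0$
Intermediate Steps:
$- 11892 q{\left(0 \right)} = - 11892 \cdot 0^{2} = \left(-11892\right) 0 = 0$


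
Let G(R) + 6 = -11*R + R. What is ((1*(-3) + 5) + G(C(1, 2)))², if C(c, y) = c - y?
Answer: 36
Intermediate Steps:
G(R) = -6 - 10*R (G(R) = -6 + (-11*R + R) = -6 - 10*R)
((1*(-3) + 5) + G(C(1, 2)))² = ((1*(-3) + 5) + (-6 - 10*(1 - 1*2)))² = ((-3 + 5) + (-6 - 10*(1 - 2)))² = (2 + (-6 - 10*(-1)))² = (2 + (-6 + 10))² = (2 + 4)² = 6² = 36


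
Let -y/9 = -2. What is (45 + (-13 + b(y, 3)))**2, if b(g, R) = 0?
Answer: 1024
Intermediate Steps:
y = 18 (y = -9*(-2) = 18)
(45 + (-13 + b(y, 3)))**2 = (45 + (-13 + 0))**2 = (45 - 13)**2 = 32**2 = 1024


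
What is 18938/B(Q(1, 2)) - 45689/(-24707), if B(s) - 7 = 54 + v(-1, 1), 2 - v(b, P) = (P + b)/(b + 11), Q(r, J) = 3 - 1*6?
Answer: 470779573/1556541 ≈ 302.45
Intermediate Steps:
Q(r, J) = -3 (Q(r, J) = 3 - 6 = -3)
v(b, P) = 2 - (P + b)/(11 + b) (v(b, P) = 2 - (P + b)/(b + 11) = 2 - (P + b)/(11 + b))
B(s) = 63 (B(s) = 7 + (54 + (22 - 1 - 1*1)/(11 - 1)) = 7 + (54 + (22 - 1 - 1)/10) = 7 + (54 + (⅒)*20) = 7 + (54 + 2) = 7 + 56 = 63)
18938/B(Q(1, 2)) - 45689/(-24707) = 18938/63 - 45689/(-24707) = 18938*(1/63) - 45689*(-1/24707) = 18938/63 + 45689/24707 = 470779573/1556541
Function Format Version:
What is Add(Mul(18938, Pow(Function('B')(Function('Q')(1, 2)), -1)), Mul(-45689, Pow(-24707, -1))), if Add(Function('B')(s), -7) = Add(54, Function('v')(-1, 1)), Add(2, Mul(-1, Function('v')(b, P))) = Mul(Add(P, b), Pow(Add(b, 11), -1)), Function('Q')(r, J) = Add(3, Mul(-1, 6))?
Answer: Rational(470779573, 1556541) ≈ 302.45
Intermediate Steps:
Function('Q')(r, J) = -3 (Function('Q')(r, J) = Add(3, -6) = -3)
Function('v')(b, P) = Add(2, Mul(-1, Pow(Add(11, b), -1), Add(P, b))) (Function('v')(b, P) = Add(2, Mul(-1, Mul(Add(P, b), Pow(Add(b, 11), -1)))) = Add(2, Mul(-1, Mul(Add(P, b), Pow(Add(11, b), -1)))) = Add(2, Mul(-1, Mul(Pow(Add(11, b), -1), Add(P, b)))) = Add(2, Mul(-1, Pow(Add(11, b), -1), Add(P, b))))
Function('B')(s) = 63 (Function('B')(s) = Add(7, Add(54, Mul(Pow(Add(11, -1), -1), Add(22, -1, Mul(-1, 1))))) = Add(7, Add(54, Mul(Pow(10, -1), Add(22, -1, -1)))) = Add(7, Add(54, Mul(Rational(1, 10), 20))) = Add(7, Add(54, 2)) = Add(7, 56) = 63)
Add(Mul(18938, Pow(Function('B')(Function('Q')(1, 2)), -1)), Mul(-45689, Pow(-24707, -1))) = Add(Mul(18938, Pow(63, -1)), Mul(-45689, Pow(-24707, -1))) = Add(Mul(18938, Rational(1, 63)), Mul(-45689, Rational(-1, 24707))) = Add(Rational(18938, 63), Rational(45689, 24707)) = Rational(470779573, 1556541)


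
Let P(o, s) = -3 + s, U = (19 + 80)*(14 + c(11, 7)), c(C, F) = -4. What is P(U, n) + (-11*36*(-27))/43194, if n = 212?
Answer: 1506373/7199 ≈ 209.25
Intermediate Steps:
U = 990 (U = (19 + 80)*(14 - 4) = 99*10 = 990)
P(U, n) + (-11*36*(-27))/43194 = (-3 + 212) + (-11*36*(-27))/43194 = 209 - 396*(-27)*(1/43194) = 209 + 10692*(1/43194) = 209 + 1782/7199 = 1506373/7199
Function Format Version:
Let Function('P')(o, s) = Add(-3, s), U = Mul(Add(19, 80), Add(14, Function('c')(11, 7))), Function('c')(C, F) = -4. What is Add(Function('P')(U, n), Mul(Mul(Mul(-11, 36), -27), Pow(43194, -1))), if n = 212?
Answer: Rational(1506373, 7199) ≈ 209.25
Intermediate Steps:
U = 990 (U = Mul(Add(19, 80), Add(14, -4)) = Mul(99, 10) = 990)
Add(Function('P')(U, n), Mul(Mul(Mul(-11, 36), -27), Pow(43194, -1))) = Add(Add(-3, 212), Mul(Mul(Mul(-11, 36), -27), Pow(43194, -1))) = Add(209, Mul(Mul(-396, -27), Rational(1, 43194))) = Add(209, Mul(10692, Rational(1, 43194))) = Add(209, Rational(1782, 7199)) = Rational(1506373, 7199)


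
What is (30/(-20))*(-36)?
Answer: 54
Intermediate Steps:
(30/(-20))*(-36) = -1/20*30*(-36) = -3/2*(-36) = 54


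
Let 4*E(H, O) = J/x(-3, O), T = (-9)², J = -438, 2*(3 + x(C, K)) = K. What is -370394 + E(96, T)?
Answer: -9259923/25 ≈ -3.7040e+5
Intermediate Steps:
x(C, K) = -3 + K/2
T = 81
E(H, O) = -219/(2*(-3 + O/2)) (E(H, O) = (-438/(-3 + O/2))/4 = -219/(2*(-3 + O/2)))
-370394 + E(96, T) = -370394 - 219/(-6 + 81) = -370394 - 219/75 = -370394 - 219*1/75 = -370394 - 73/25 = -9259923/25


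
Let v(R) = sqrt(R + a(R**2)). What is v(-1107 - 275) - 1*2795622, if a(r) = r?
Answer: -2795622 + sqrt(1908542) ≈ -2.7942e+6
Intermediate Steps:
v(R) = sqrt(R + R**2)
v(-1107 - 275) - 1*2795622 = sqrt((-1107 - 275)*(1 + (-1107 - 275))) - 1*2795622 = sqrt(-1382*(1 - 1382)) - 2795622 = sqrt(-1382*(-1381)) - 2795622 = sqrt(1908542) - 2795622 = -2795622 + sqrt(1908542)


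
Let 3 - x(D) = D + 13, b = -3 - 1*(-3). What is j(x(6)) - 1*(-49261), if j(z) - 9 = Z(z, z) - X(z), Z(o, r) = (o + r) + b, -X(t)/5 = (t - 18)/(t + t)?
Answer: 787893/16 ≈ 49243.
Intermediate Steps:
b = 0 (b = -3 + 3 = 0)
x(D) = -10 - D (x(D) = 3 - (D + 13) = 3 - (13 + D) = 3 + (-13 - D) = -10 - D)
X(t) = -5*(-18 + t)/(2*t) (X(t) = -5*(t - 18)/(t + t) = -5*(-18 + t)/(2*t))
Z(o, r) = o + r (Z(o, r) = (o + r) + 0 = o + r)
j(z) = 23/2 - 45/z + 2*z (j(z) = 9 + ((z + z) - (-5/2 + 45/z)) = 9 + (2*z + (5/2 - 45/z)) = 9 + (5/2 - 45/z + 2*z) = 23/2 - 45/z + 2*z)
j(x(6)) - 1*(-49261) = (23/2 - 45/(-10 - 1*6) + 2*(-10 - 1*6)) - 1*(-49261) = (23/2 - 45/(-10 - 6) + 2*(-10 - 6)) + 49261 = (23/2 - 45/(-16) + 2*(-16)) + 49261 = (23/2 - 45*(-1/16) - 32) + 49261 = (23/2 + 45/16 - 32) + 49261 = -283/16 + 49261 = 787893/16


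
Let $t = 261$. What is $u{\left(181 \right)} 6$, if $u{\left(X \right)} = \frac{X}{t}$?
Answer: $\frac{362}{87} \approx 4.1609$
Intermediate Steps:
$u{\left(X \right)} = \frac{X}{261}$
$u{\left(181 \right)} 6 = \frac{1}{261} \cdot 181 \cdot 6 = \frac{181}{261} \cdot 6 = \frac{362}{87}$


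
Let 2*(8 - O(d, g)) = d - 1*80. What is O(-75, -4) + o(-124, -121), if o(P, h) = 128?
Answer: 427/2 ≈ 213.50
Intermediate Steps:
O(d, g) = 48 - d/2 (O(d, g) = 8 - (d - 1*80)/2 = 8 - (d - 80)/2 = 8 - (-80 + d)/2 = 8 + (40 - d/2) = 48 - d/2)
O(-75, -4) + o(-124, -121) = (48 - ½*(-75)) + 128 = (48 + 75/2) + 128 = 171/2 + 128 = 427/2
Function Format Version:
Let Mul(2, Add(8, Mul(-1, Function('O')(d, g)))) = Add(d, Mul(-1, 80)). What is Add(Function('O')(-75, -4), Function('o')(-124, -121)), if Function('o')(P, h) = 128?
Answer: Rational(427, 2) ≈ 213.50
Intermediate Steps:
Function('O')(d, g) = Add(48, Mul(Rational(-1, 2), d)) (Function('O')(d, g) = Add(8, Mul(Rational(-1, 2), Add(d, Mul(-1, 80)))) = Add(8, Mul(Rational(-1, 2), Add(d, -80))) = Add(8, Mul(Rational(-1, 2), Add(-80, d))) = Add(8, Add(40, Mul(Rational(-1, 2), d))) = Add(48, Mul(Rational(-1, 2), d)))
Add(Function('O')(-75, -4), Function('o')(-124, -121)) = Add(Add(48, Mul(Rational(-1, 2), -75)), 128) = Add(Add(48, Rational(75, 2)), 128) = Add(Rational(171, 2), 128) = Rational(427, 2)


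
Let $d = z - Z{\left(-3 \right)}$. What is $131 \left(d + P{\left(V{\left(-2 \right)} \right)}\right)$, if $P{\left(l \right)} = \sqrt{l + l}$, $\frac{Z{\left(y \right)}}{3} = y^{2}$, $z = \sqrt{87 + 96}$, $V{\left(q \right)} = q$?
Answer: $-3537 + 131 \sqrt{183} + 262 i \approx -1764.9 + 262.0 i$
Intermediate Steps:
$z = \sqrt{183} \approx 13.528$
$Z{\left(y \right)} = 3 y^{2}$
$P{\left(l \right)} = \sqrt{2} \sqrt{l}$ ($P{\left(l \right)} = \sqrt{2 l} = \sqrt{2} \sqrt{l}$)
$d = -27 + \sqrt{183}$ ($d = \sqrt{183} - 3 \left(-3\right)^{2} = \sqrt{183} - 3 \cdot 9 = \sqrt{183} - 27 = -27 + \sqrt{183} \approx -13.472$)
$131 \left(d + P{\left(V{\left(-2 \right)} \right)}\right) = 131 \left(\left(-27 + \sqrt{183}\right) + \sqrt{2} \sqrt{-2}\right) = 131 \left(\left(-27 + \sqrt{183}\right) + \sqrt{2} i \sqrt{2}\right) = 131 \left(\left(-27 + \sqrt{183}\right) + 2 i\right) = 131 \left(-27 + \sqrt{183} + 2 i\right) = -3537 + 131 \sqrt{183} + 262 i$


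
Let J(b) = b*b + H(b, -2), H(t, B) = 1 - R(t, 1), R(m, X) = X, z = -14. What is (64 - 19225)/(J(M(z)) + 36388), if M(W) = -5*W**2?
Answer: -19161/996788 ≈ -0.019223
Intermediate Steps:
H(t, B) = 0 (H(t, B) = 1 - 1*1 = 1 - 1 = 0)
J(b) = b**2 (J(b) = b*b + 0 = b**2 + 0 = b**2)
(64 - 19225)/(J(M(z)) + 36388) = (64 - 19225)/((-5*(-14)**2)**2 + 36388) = -19161/((-5*196)**2 + 36388) = -19161/((-980)**2 + 36388) = -19161/(960400 + 36388) = -19161/996788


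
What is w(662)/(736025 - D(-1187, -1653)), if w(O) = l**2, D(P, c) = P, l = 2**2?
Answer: 4/184303 ≈ 2.1703e-5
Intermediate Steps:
l = 4
w(O) = 16 (w(O) = 4**2 = 16)
w(662)/(736025 - D(-1187, -1653)) = 16/(736025 - 1*(-1187)) = 16/(736025 + 1187) = 16/737212 = 16*(1/737212) = 4/184303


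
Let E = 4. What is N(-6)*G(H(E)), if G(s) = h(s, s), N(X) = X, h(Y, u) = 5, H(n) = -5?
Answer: -30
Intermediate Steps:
G(s) = 5
N(-6)*G(H(E)) = -6*5 = -30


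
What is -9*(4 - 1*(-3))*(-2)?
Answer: 126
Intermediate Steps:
-9*(4 - 1*(-3))*(-2) = -9*(4 + 3)*(-2) = -9*7*(-2) = -63*(-2) = -1*(-126) = 126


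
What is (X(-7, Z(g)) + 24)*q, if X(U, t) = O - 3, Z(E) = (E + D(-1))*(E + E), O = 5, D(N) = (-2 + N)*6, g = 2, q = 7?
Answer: 182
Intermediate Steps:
D(N) = -12 + 6*N
Z(E) = 2*E*(-18 + E) (Z(E) = (E + (-12 + 6*(-1)))*(E + E) = (E + (-12 - 6))*(2*E) = (E - 18)*(2*E) = (-18 + E)*(2*E) = 2*E*(-18 + E))
X(U, t) = 2 (X(U, t) = 5 - 3 = 2)
(X(-7, Z(g)) + 24)*q = (2 + 24)*7 = 26*7 = 182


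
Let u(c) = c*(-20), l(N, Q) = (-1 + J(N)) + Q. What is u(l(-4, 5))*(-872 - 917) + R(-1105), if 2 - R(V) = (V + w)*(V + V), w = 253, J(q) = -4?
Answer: -1882918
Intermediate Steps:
l(N, Q) = -5 + Q (l(N, Q) = (-1 - 4) + Q = -5 + Q)
u(c) = -20*c
R(V) = 2 - 2*V*(253 + V) (R(V) = 2 - (V + 253)*(V + V) = 2 - (253 + V)*2*V = 2 - 2*V*(253 + V))
u(l(-4, 5))*(-872 - 917) + R(-1105) = (-20*(-5 + 5))*(-872 - 917) + (2 - 506*(-1105) - 2*(-1105)²) = -20*0*(-1789) + (2 + 559130 - 2*1221025) = 0*(-1789) + (2 + 559130 - 2442050) = 0 - 1882918 = -1882918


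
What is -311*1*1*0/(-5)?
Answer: 0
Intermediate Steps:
-311*1*1*0/(-5) = -311*0*(-1/5) = -311*0 = 0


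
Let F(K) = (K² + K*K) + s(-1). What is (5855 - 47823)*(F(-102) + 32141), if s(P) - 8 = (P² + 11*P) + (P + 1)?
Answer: -2222079696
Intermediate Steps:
s(P) = 9 + P² + 12*P (s(P) = 8 + ((P² + 11*P) + (P + 1)) = 8 + ((P² + 11*P) + (1 + P)) = 8 + (1 + P² + 12*P) = 9 + P² + 12*P)
F(K) = -2 + 2*K² (F(K) = (K² + K*K) + (9 + (-1)² + 12*(-1)) = (K² + K²) + (9 + 1 - 12) = 2*K² - 2 = -2 + 2*K²)
(5855 - 47823)*(F(-102) + 32141) = (5855 - 47823)*((-2 + 2*(-102)²) + 32141) = -41968*((-2 + 2*10404) + 32141) = -41968*((-2 + 20808) + 32141) = -41968*(20806 + 32141) = -41968*52947 = -2222079696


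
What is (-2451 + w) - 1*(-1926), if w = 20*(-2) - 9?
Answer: -574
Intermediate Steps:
w = -49 (w = -40 - 9 = -49)
(-2451 + w) - 1*(-1926) = (-2451 - 49) - 1*(-1926) = -2500 + 1926 = -574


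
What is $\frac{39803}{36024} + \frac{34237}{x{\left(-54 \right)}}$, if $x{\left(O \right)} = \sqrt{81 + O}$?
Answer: $\frac{39803}{36024} + \frac{34237 \sqrt{3}}{9} \approx 6590.0$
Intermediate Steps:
$\frac{39803}{36024} + \frac{34237}{x{\left(-54 \right)}} = \frac{39803}{36024} + \frac{34237}{\sqrt{81 - 54}} = 39803 \cdot \frac{1}{36024} + \frac{34237}{\sqrt{27}} = \frac{39803}{36024} + \frac{34237}{3 \sqrt{3}} = \frac{39803}{36024} + 34237 \frac{\sqrt{3}}{9} = \frac{39803}{36024} + \frac{34237 \sqrt{3}}{9}$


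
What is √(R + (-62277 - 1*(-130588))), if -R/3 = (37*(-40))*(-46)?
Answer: I*√135929 ≈ 368.69*I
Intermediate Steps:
R = -204240 (R = -3*37*(-40)*(-46) = -(-4440)*(-46) = -3*68080 = -204240)
√(R + (-62277 - 1*(-130588))) = √(-204240 + (-62277 - 1*(-130588))) = √(-204240 + (-62277 + 130588)) = √(-204240 + 68311) = √(-135929) = I*√135929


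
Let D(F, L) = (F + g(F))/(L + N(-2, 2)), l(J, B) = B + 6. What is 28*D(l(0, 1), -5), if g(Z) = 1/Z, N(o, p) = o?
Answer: -200/7 ≈ -28.571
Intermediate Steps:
g(Z) = 1/Z
l(J, B) = 6 + B
D(F, L) = (F + 1/F)/(-2 + L) (D(F, L) = (F + 1/F)/(L - 2) = (F + 1/F)/(-2 + L))
28*D(l(0, 1), -5) = 28*((1 + (6 + 1)²)/((6 + 1)*(-2 - 5))) = 28*((1 + 7²)/(7*(-7))) = 28*((⅐)*(-⅐)*(1 + 49)) = 28*((⅐)*(-⅐)*50) = 28*(-50/49) = -200/7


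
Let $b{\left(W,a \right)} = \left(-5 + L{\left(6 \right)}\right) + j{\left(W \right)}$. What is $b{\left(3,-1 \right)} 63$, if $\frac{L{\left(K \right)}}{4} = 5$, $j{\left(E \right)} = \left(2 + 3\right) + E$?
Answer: $1449$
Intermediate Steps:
$j{\left(E \right)} = 5 + E$
$L{\left(K \right)} = 20$ ($L{\left(K \right)} = 4 \cdot 5 = 20$)
$b{\left(W,a \right)} = 20 + W$ ($b{\left(W,a \right)} = \left(-5 + 20\right) + \left(5 + W\right) = 15 + \left(5 + W\right) = 20 + W$)
$b{\left(3,-1 \right)} 63 = \left(20 + 3\right) 63 = 23 \cdot 63 = 1449$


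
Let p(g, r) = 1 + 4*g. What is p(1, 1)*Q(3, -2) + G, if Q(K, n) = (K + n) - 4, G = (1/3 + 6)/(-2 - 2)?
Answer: -199/12 ≈ -16.583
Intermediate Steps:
G = -19/12 (G = (⅓ + 6)/(-4) = (19/3)*(-¼) = -19/12 ≈ -1.5833)
Q(K, n) = -4 + K + n
p(1, 1)*Q(3, -2) + G = (1 + 4*1)*(-4 + 3 - 2) - 19/12 = (1 + 4)*(-3) - 19/12 = 5*(-3) - 19/12 = -15 - 19/12 = -199/12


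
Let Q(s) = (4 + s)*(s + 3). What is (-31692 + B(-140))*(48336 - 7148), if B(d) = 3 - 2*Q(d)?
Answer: -2840036164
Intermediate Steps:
Q(s) = (3 + s)*(4 + s) (Q(s) = (4 + s)*(3 + s) = (3 + s)*(4 + s))
B(d) = -21 - 14*d - 2*d² (B(d) = 3 - 2*(12 + d² + 7*d) = 3 + (-24 - 14*d - 2*d²) = -21 - 14*d - 2*d²)
(-31692 + B(-140))*(48336 - 7148) = (-31692 + (-21 - 14*(-140) - 2*(-140)²))*(48336 - 7148) = (-31692 + (-21 + 1960 - 2*19600))*41188 = (-31692 + (-21 + 1960 - 39200))*41188 = (-31692 - 37261)*41188 = -68953*41188 = -2840036164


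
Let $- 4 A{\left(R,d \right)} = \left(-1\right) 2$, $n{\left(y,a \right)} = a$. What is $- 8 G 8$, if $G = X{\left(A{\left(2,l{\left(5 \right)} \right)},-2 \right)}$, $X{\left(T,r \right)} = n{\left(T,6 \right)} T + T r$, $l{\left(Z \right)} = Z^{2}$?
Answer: $-128$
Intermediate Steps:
$A{\left(R,d \right)} = \frac{1}{2}$ ($A{\left(R,d \right)} = - \frac{\left(-1\right) 2}{4} = \left(- \frac{1}{4}\right) \left(-2\right) = \frac{1}{2}$)
$X{\left(T,r \right)} = 6 T + T r$
$G = 2$ ($G = \frac{6 - 2}{2} = \frac{1}{2} \cdot 4 = 2$)
$- 8 G 8 = \left(-8\right) 2 \cdot 8 = \left(-16\right) 8 = -128$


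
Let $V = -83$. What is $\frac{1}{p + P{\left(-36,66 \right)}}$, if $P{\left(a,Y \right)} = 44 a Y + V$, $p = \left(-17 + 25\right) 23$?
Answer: $- \frac{1}{104443} \approx -9.5746 \cdot 10^{-6}$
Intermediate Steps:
$p = 184$ ($p = 8 \cdot 23 = 184$)
$P{\left(a,Y \right)} = -83 + 44 Y a$ ($P{\left(a,Y \right)} = 44 a Y - 83 = 44 Y a - 83 = -83 + 44 Y a$)
$\frac{1}{p + P{\left(-36,66 \right)}} = \frac{1}{184 + \left(-83 + 44 \cdot 66 \left(-36\right)\right)} = \frac{1}{184 - 104627} = \frac{1}{-104443} = - \frac{1}{104443}$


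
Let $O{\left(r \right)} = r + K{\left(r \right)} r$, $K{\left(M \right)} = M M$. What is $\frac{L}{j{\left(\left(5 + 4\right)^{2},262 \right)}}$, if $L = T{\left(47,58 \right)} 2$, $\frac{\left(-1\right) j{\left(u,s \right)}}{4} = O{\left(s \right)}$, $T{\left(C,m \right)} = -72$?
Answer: $\frac{18}{8992495} \approx 2.0017 \cdot 10^{-6}$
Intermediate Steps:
$K{\left(M \right)} = M^{2}$
$O{\left(r \right)} = r + r^{3}$ ($O{\left(r \right)} = r + r^{2} r = r + r^{3}$)
$j{\left(u,s \right)} = - 4 s - 4 s^{3}$ ($j{\left(u,s \right)} = - 4 \left(s + s^{3}\right) = - 4 s - 4 s^{3}$)
$L = -144$ ($L = \left(-72\right) 2 = -144$)
$\frac{L}{j{\left(\left(5 + 4\right)^{2},262 \right)}} = - \frac{144}{\left(-4\right) 262 \left(1 + 262^{2}\right)} = - \frac{144}{\left(-4\right) 262 \left(1 + 68644\right)} = - \frac{144}{\left(-4\right) 262 \cdot 68645} = - \frac{144}{-71939960} = \left(-144\right) \left(- \frac{1}{71939960}\right) = \frac{18}{8992495}$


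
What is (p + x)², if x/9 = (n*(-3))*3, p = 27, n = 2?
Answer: 18225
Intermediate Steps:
x = -162 (x = 9*((2*(-3))*3) = 9*(-6*3) = 9*(-18) = -162)
(p + x)² = (27 - 162)² = (-135)² = 18225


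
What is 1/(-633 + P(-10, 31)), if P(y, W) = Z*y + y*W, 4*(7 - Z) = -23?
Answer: -2/2141 ≈ -0.00093414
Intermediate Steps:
Z = 51/4 (Z = 7 - ¼*(-23) = 7 + 23/4 = 51/4 ≈ 12.750)
P(y, W) = 51*y/4 + W*y (P(y, W) = 51*y/4 + y*W = 51*y/4 + W*y)
1/(-633 + P(-10, 31)) = 1/(-633 + (¼)*(-10)*(51 + 4*31)) = 1/(-633 + (¼)*(-10)*(51 + 124)) = 1/(-633 + (¼)*(-10)*175) = 1/(-633 - 875/2) = 1/(-2141/2) = -2/2141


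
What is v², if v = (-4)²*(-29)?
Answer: 215296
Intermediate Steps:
v = -464 (v = 16*(-29) = -464)
v² = (-464)² = 215296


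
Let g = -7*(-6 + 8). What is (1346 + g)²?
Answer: 1774224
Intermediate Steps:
g = -14 (g = -7*2 = -14)
(1346 + g)² = (1346 - 14)² = 1332² = 1774224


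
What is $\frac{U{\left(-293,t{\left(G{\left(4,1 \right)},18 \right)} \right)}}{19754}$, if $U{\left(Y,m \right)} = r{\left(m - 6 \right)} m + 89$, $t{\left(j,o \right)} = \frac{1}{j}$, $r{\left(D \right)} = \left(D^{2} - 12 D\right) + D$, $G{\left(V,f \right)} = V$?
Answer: $\frac{7237}{1264256} \approx 0.0057243$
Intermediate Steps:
$r{\left(D \right)} = D^{2} - 11 D$
$U{\left(Y,m \right)} = 89 + m \left(-17 + m\right) \left(-6 + m\right)$ ($U{\left(Y,m \right)} = \left(m - 6\right) \left(-11 + \left(m - 6\right)\right) m + 89 = \left(-6 + m\right) \left(-11 + \left(-6 + m\right)\right) m + 89 = \left(-6 + m\right) \left(-17 + m\right) m + 89 = \left(-17 + m\right) \left(-6 + m\right) m + 89 = m \left(-17 + m\right) \left(-6 + m\right) + 89 = 89 + m \left(-17 + m\right) \left(-6 + m\right)$)
$\frac{U{\left(-293,t{\left(G{\left(4,1 \right)},18 \right)} \right)}}{19754} = \frac{89 + \frac{\left(-17 + \frac{1}{4}\right) \left(-6 + \frac{1}{4}\right)}{4}}{19754} = \left(89 + \frac{\left(-17 + \frac{1}{4}\right) \left(-6 + \frac{1}{4}\right)}{4}\right) \frac{1}{19754} = \left(89 + \frac{1}{4} \left(- \frac{67}{4}\right) \left(- \frac{23}{4}\right)\right) \frac{1}{19754} = \left(89 + \frac{1541}{64}\right) \frac{1}{19754} = \frac{7237}{64} \cdot \frac{1}{19754} = \frac{7237}{1264256}$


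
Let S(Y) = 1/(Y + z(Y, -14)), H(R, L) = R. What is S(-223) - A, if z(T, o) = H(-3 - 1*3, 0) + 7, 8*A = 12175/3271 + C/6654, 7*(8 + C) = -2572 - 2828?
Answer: -10262521711/22548782424 ≈ -0.45513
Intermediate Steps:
C = -5456/7 (C = -8 + (-2572 - 2828)/7 = -8 + (1/7)*(-5400) = -8 - 5400/7 = -5456/7 ≈ -779.43)
A = 274620287/609426552 (A = (12175/3271 - 5456/7/6654)/8 = (12175*(1/3271) - 5456/7*1/6654)/8 = (12175/3271 - 2728/23289)/8 = (1/8)*(274620287/76178319) = 274620287/609426552 ≈ 0.45062)
z(T, o) = 1 (z(T, o) = (-3 - 1*3) + 7 = (-3 - 3) + 7 = -6 + 7 = 1)
S(Y) = 1/(1 + Y) (S(Y) = 1/(Y + 1) = 1/(1 + Y))
S(-223) - A = 1/(1 - 223) - 1*274620287/609426552 = 1/(-222) - 274620287/609426552 = -1/222 - 274620287/609426552 = -10262521711/22548782424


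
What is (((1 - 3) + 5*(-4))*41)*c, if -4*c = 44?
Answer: 9922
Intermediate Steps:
c = -11 (c = -¼*44 = -11)
(((1 - 3) + 5*(-4))*41)*c = (((1 - 3) + 5*(-4))*41)*(-11) = ((-2 - 20)*41)*(-11) = -22*41*(-11) = -902*(-11) = 9922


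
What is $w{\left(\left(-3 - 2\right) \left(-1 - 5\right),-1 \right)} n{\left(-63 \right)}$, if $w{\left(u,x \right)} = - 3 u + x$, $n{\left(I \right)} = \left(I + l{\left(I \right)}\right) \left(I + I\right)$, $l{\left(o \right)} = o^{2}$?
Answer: $44786196$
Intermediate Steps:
$n{\left(I \right)} = 2 I \left(I + I^{2}\right)$ ($n{\left(I \right)} = \left(I + I^{2}\right) \left(I + I\right) = \left(I + I^{2}\right) 2 I = 2 I \left(I + I^{2}\right)$)
$w{\left(u,x \right)} = x - 3 u$
$w{\left(\left(-3 - 2\right) \left(-1 - 5\right),-1 \right)} n{\left(-63 \right)} = \left(-1 - 3 \left(-3 - 2\right) \left(-1 - 5\right)\right) 2 \left(-63\right)^{2} \left(1 - 63\right) = \left(-1 - 3 \left(\left(-5\right) \left(-6\right)\right)\right) 2 \cdot 3969 \left(-62\right) = \left(-1 - 90\right) \left(-492156\right) = \left(-91\right) \left(-492156\right) = 44786196$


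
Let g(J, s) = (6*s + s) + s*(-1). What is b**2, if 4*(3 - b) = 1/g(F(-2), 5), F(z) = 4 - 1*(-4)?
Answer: 128881/14400 ≈ 8.9501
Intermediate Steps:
F(z) = 8 (F(z) = 4 + 4 = 8)
g(J, s) = 6*s (g(J, s) = 7*s - s = 6*s)
b = 359/120 (b = 3 - 1/(4*(6*5)) = 3 - 1/4/30 = 3 - 1/4*1/30 = 3 - 1/120 = 359/120 ≈ 2.9917)
b**2 = (359/120)**2 = 128881/14400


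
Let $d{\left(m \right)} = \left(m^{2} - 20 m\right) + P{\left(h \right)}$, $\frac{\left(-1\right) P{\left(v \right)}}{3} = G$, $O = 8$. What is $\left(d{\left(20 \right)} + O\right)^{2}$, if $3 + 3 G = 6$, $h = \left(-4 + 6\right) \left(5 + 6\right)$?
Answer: $25$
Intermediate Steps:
$h = 22$ ($h = 2 \cdot 11 = 22$)
$G = 1$ ($G = -1 + \frac{1}{3} \cdot 6 = -1 + 2 = 1$)
$P{\left(v \right)} = -3$ ($P{\left(v \right)} = \left(-3\right) 1 = -3$)
$d{\left(m \right)} = -3 + m^{2} - 20 m$ ($d{\left(m \right)} = \left(m^{2} - 20 m\right) - 3 = -3 + m^{2} - 20 m$)
$\left(d{\left(20 \right)} + O\right)^{2} = \left(\left(-3 + 20^{2} - 400\right) + 8\right)^{2} = \left(\left(-3 + 400 - 400\right) + 8\right)^{2} = \left(-3 + 8\right)^{2} = 5^{2} = 25$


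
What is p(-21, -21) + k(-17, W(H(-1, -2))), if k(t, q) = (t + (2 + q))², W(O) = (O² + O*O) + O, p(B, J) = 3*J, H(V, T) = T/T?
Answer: 81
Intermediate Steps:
H(V, T) = 1
W(O) = O + 2*O² (W(O) = (O² + O²) + O = 2*O² + O = O + 2*O²)
k(t, q) = (2 + q + t)²
p(-21, -21) + k(-17, W(H(-1, -2))) = 3*(-21) + (2 + 1*(1 + 2*1) - 17)² = -63 + (2 + 1*(1 + 2) - 17)² = -63 + (2 + 1*3 - 17)² = -63 + (2 + 3 - 17)² = -63 + (-12)² = -63 + 144 = 81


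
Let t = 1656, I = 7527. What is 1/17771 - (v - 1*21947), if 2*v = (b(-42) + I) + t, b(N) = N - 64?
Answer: 618732909/35542 ≈ 17409.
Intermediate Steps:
b(N) = -64 + N
v = 9077/2 (v = (((-64 - 42) + 7527) + 1656)/2 = ((-106 + 7527) + 1656)/2 = (7421 + 1656)/2 = (½)*9077 = 9077/2 ≈ 4538.5)
1/17771 - (v - 1*21947) = 1/17771 - (9077/2 - 1*21947) = 1/17771 - (9077/2 - 21947) = 1/17771 - 1*(-34817/2) = 1/17771 + 34817/2 = 618732909/35542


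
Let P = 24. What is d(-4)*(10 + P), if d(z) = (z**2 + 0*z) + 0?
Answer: 544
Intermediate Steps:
d(z) = z**2 (d(z) = (z**2 + 0) + 0 = z**2 + 0 = z**2)
d(-4)*(10 + P) = (-4)**2*(10 + 24) = 16*34 = 544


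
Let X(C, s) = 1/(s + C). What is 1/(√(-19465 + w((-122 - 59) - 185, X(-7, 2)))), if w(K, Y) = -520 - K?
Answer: -I*√19619/19619 ≈ -0.0071394*I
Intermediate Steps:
X(C, s) = 1/(C + s)
1/(√(-19465 + w((-122 - 59) - 185, X(-7, 2)))) = 1/(√(-19465 + (-520 - ((-122 - 59) - 185)))) = 1/(√(-19465 + (-520 - (-181 - 185)))) = 1/(√(-19465 + (-520 - 1*(-366)))) = 1/(√(-19465 + (-520 + 366))) = 1/(√(-19465 - 154)) = 1/(√(-19619)) = 1/(I*√19619) = -I*√19619/19619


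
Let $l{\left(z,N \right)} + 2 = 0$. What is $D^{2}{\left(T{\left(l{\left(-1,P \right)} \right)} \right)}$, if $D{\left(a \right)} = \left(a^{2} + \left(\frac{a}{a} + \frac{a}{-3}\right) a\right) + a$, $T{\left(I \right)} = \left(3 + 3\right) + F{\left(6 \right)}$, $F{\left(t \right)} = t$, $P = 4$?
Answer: $14400$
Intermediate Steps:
$l{\left(z,N \right)} = -2$ ($l{\left(z,N \right)} = -2 + 0 = -2$)
$T{\left(I \right)} = 12$ ($T{\left(I \right)} = \left(3 + 3\right) + 6 = 6 + 6 = 12$)
$D{\left(a \right)} = a + a^{2} + a \left(1 - \frac{a}{3}\right)$ ($D{\left(a \right)} = \left(a^{2} + \left(1 + a \left(- \frac{1}{3}\right)\right) a\right) + a = \left(a^{2} + \left(1 - \frac{a}{3}\right) a\right) + a = \left(a^{2} + a \left(1 - \frac{a}{3}\right)\right) + a = a + a^{2} + a \left(1 - \frac{a}{3}\right)$)
$D^{2}{\left(T{\left(l{\left(-1,P \right)} \right)} \right)} = \left(\frac{2}{3} \cdot 12 \left(3 + 12\right)\right)^{2} = \left(\frac{2}{3} \cdot 12 \cdot 15\right)^{2} = 120^{2} = 14400$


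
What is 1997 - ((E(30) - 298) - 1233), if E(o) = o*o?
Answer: 2628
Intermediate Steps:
E(o) = o**2
1997 - ((E(30) - 298) - 1233) = 1997 - ((30**2 - 298) - 1233) = 1997 - ((900 - 298) - 1233) = 1997 - (602 - 1233) = 1997 - 1*(-631) = 1997 + 631 = 2628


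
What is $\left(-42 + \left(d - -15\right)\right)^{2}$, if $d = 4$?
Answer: $529$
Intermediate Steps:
$\left(-42 + \left(d - -15\right)\right)^{2} = \left(-42 + \left(4 - -15\right)\right)^{2} = \left(-42 + \left(4 + 15\right)\right)^{2} = \left(-42 + 19\right)^{2} = \left(-23\right)^{2} = 529$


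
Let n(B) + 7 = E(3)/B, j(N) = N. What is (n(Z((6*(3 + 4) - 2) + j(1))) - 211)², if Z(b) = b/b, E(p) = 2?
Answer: 46656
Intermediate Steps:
Z(b) = 1
n(B) = -7 + 2/B
(n(Z((6*(3 + 4) - 2) + j(1))) - 211)² = ((-7 + 2/1) - 211)² = ((-7 + 2*1) - 211)² = ((-7 + 2) - 211)² = (-5 - 211)² = (-216)² = 46656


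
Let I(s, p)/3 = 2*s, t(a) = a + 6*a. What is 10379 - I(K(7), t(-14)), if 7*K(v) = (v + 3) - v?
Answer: 72635/7 ≈ 10376.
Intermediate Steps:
K(v) = 3/7 (K(v) = ((v + 3) - v)/7 = ((3 + v) - v)/7 = (⅐)*3 = 3/7)
t(a) = 7*a
I(s, p) = 6*s (I(s, p) = 3*(2*s) = 6*s)
10379 - I(K(7), t(-14)) = 10379 - 6*3/7 = 10379 - 1*18/7 = 10379 - 18/7 = 72635/7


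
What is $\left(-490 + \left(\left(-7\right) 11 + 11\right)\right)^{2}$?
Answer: $309136$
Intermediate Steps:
$\left(-490 + \left(\left(-7\right) 11 + 11\right)\right)^{2} = \left(-490 + \left(-77 + 11\right)\right)^{2} = \left(-490 - 66\right)^{2} = \left(-556\right)^{2} = 309136$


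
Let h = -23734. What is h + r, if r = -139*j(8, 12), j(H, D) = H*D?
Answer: -37078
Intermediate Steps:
j(H, D) = D*H
r = -13344 (r = -1668*8 = -139*96 = -13344)
h + r = -23734 - 13344 = -37078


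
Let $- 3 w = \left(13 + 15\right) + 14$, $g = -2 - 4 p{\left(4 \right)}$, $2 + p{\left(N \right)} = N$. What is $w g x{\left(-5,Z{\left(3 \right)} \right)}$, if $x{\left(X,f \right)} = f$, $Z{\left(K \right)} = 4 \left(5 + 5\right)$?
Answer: $5600$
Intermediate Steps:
$p{\left(N \right)} = -2 + N$
$Z{\left(K \right)} = 40$ ($Z{\left(K \right)} = 4 \cdot 10 = 40$)
$g = -10$ ($g = -2 - 4 \left(-2 + 4\right) = -2 - 8 = -10$)
$w = -14$ ($w = - \frac{\left(13 + 15\right) + 14}{3} = - \frac{28 + 14}{3} = \left(- \frac{1}{3}\right) 42 = -14$)
$w g x{\left(-5,Z{\left(3 \right)} \right)} = \left(-14\right) \left(-10\right) 40 = 140 \cdot 40 = 5600$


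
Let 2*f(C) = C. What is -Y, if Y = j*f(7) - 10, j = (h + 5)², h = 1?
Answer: -116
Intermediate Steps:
f(C) = C/2
j = 36 (j = (1 + 5)² = 6² = 36)
Y = 116 (Y = 36*((½)*7) - 10 = 36*(7/2) - 10 = 126 - 10 = 116)
-Y = -1*116 = -116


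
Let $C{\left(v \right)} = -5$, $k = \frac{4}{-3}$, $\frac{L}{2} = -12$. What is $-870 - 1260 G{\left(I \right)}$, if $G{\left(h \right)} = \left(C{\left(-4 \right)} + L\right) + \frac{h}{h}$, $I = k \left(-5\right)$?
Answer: $34410$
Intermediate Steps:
$L = -24$ ($L = 2 \left(-12\right) = -24$)
$k = - \frac{4}{3}$ ($k = 4 \left(- \frac{1}{3}\right) = - \frac{4}{3} \approx -1.3333$)
$I = \frac{20}{3}$ ($I = \left(- \frac{4}{3}\right) \left(-5\right) = \frac{20}{3} \approx 6.6667$)
$G{\left(h \right)} = -28$ ($G{\left(h \right)} = \left(-5 - 24\right) + \frac{h}{h} = -29 + 1 = -28$)
$-870 - 1260 G{\left(I \right)} = -870 - -35280 = -870 + 35280 = 34410$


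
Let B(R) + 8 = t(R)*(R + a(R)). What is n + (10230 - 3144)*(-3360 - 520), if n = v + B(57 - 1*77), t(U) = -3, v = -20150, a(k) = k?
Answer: -27513718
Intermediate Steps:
B(R) = -8 - 6*R (B(R) = -8 - 3*(R + R) = -8 - 6*R)
n = -20038 (n = -20150 + (-8 - 6*(57 - 1*77)) = -20150 + (-8 - 6*(57 - 77)) = -20150 + (-8 - 6*(-20)) = -20150 + (-8 + 120) = -20150 + 112 = -20038)
n + (10230 - 3144)*(-3360 - 520) = -20038 + (10230 - 3144)*(-3360 - 520) = -20038 + 7086*(-3880) = -20038 - 27493680 = -27513718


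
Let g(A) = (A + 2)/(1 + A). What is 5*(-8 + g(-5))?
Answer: -145/4 ≈ -36.250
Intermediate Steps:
g(A) = (2 + A)/(1 + A)
5*(-8 + g(-5)) = 5*(-8 + (2 - 5)/(1 - 5)) = 5*(-8 - 3/(-4)) = 5*(-8 - ¼*(-3)) = 5*(-8 + ¾) = 5*(-29/4) = -145/4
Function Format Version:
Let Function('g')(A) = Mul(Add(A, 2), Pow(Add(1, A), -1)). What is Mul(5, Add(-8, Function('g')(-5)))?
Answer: Rational(-145, 4) ≈ -36.250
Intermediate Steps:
Function('g')(A) = Mul(Pow(Add(1, A), -1), Add(2, A)) (Function('g')(A) = Mul(Add(2, A), Pow(Add(1, A), -1)) = Mul(Pow(Add(1, A), -1), Add(2, A)))
Mul(5, Add(-8, Function('g')(-5))) = Mul(5, Add(-8, Mul(Pow(Add(1, -5), -1), Add(2, -5)))) = Mul(5, Add(-8, Mul(Pow(-4, -1), -3))) = Mul(5, Add(-8, Mul(Rational(-1, 4), -3))) = Mul(5, Add(-8, Rational(3, 4))) = Mul(5, Rational(-29, 4)) = Rational(-145, 4)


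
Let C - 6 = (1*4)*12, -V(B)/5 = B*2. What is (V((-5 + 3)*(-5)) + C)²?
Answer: 2116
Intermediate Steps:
V(B) = -10*B (V(B) = -5*B*2 = -10*B)
C = 54 (C = 6 + (1*4)*12 = 6 + 4*12 = 6 + 48 = 54)
(V((-5 + 3)*(-5)) + C)² = (-10*(-5 + 3)*(-5) + 54)² = (-(-20)*(-5) + 54)² = (-10*10 + 54)² = (-100 + 54)² = (-46)² = 2116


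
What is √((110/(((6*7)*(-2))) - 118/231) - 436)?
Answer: I*√93450126/462 ≈ 20.924*I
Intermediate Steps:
√((110/(((6*7)*(-2))) - 118/231) - 436) = √((110/((42*(-2))) - 118*1/231) - 436) = √((110/(-84) - 118/231) - 436) = √((110*(-1/84) - 118/231) - 436) = √((-55/42 - 118/231) - 436) = √(-841/462 - 436) = √(-202273/462) = I*√93450126/462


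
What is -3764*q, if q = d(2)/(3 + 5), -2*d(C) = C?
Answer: 941/2 ≈ 470.50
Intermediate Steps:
d(C) = -C/2
q = -1/8 (q = (-1/2*2)/(3 + 5) = -1/8 ≈ -0.12500)
-3764*q = -3764*(-1/8) = 941/2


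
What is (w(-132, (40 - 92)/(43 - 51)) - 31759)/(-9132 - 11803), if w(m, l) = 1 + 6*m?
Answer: 6510/4187 ≈ 1.5548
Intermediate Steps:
(w(-132, (40 - 92)/(43 - 51)) - 31759)/(-9132 - 11803) = ((1 + 6*(-132)) - 31759)/(-9132 - 11803) = ((1 - 792) - 31759)/(-20935) = (-791 - 31759)*(-1/20935) = -32550*(-1/20935) = 6510/4187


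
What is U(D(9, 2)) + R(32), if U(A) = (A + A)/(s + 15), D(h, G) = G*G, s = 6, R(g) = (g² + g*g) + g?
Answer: 43688/21 ≈ 2080.4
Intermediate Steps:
R(g) = g + 2*g² (R(g) = (g² + g²) + g = 2*g² + g = g + 2*g²)
D(h, G) = G²
U(A) = 2*A/21 (U(A) = (A + A)/(6 + 15) = (2*A)/21 = (2*A)*(1/21) = 2*A/21)
U(D(9, 2)) + R(32) = (2/21)*2² + 32*(1 + 2*32) = (2/21)*4 + 32*(1 + 64) = 8/21 + 32*65 = 8/21 + 2080 = 43688/21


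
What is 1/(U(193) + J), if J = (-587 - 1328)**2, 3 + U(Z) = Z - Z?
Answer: 1/3667222 ≈ 2.7269e-7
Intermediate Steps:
U(Z) = -3 (U(Z) = -3 + (Z - Z) = -3 + 0 = -3)
J = 3667225 (J = (-1915)**2 = 3667225)
1/(U(193) + J) = 1/(-3 + 3667225) = 1/3667222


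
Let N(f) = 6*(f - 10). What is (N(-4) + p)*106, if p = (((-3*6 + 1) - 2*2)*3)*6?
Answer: -48972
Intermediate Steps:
N(f) = -60 + 6*f (N(f) = 6*(-10 + f) = -60 + 6*f)
p = -378 (p = (((-18 + 1) - 1*4)*3)*6 = ((-17 - 4)*3)*6 = -21*3*6 = -63*6 = -378)
(N(-4) + p)*106 = ((-60 + 6*(-4)) - 378)*106 = ((-60 - 24) - 378)*106 = (-84 - 378)*106 = -462*106 = -48972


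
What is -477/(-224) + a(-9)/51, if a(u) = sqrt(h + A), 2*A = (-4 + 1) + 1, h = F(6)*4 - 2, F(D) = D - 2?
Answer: 477/224 + sqrt(13)/51 ≈ 2.2002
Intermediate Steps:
F(D) = -2 + D
h = 14 (h = (-2 + 6)*4 - 2 = 4*4 - 2 = 16 - 2 = 14)
A = -1 (A = ((-4 + 1) + 1)/2 = (-3 + 1)/2 = (1/2)*(-2) = -1)
a(u) = sqrt(13) (a(u) = sqrt(14 - 1) = sqrt(13))
-477/(-224) + a(-9)/51 = -477/(-224) + sqrt(13)/51 = -477*(-1/224) + sqrt(13)*(1/51) = 477/224 + sqrt(13)/51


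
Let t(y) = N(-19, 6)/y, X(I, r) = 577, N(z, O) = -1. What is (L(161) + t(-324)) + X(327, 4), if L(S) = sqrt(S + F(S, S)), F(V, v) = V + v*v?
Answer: 186949/324 + sqrt(26243) ≈ 739.00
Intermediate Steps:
F(V, v) = V + v**2
t(y) = -1/y
L(S) = sqrt(S**2 + 2*S) (L(S) = sqrt(S + (S + S**2)) = sqrt(S**2 + 2*S))
(L(161) + t(-324)) + X(327, 4) = (sqrt(161*(2 + 161)) - 1/(-324)) + 577 = (sqrt(161*163) - 1*(-1/324)) + 577 = (sqrt(26243) + 1/324) + 577 = (1/324 + sqrt(26243)) + 577 = 186949/324 + sqrt(26243)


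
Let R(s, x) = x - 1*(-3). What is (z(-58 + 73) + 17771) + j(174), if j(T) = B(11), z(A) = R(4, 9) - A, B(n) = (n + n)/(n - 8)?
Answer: 53326/3 ≈ 17775.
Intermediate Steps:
R(s, x) = 3 + x (R(s, x) = x + 3 = 3 + x)
B(n) = 2*n/(-8 + n) (B(n) = (2*n)/(-8 + n) = 2*n/(-8 + n))
z(A) = 12 - A (z(A) = (3 + 9) - A = 12 - A)
j(T) = 22/3 (j(T) = 2*11/(-8 + 11) = 2*11/3 = 2*11*(⅓) = 22/3)
(z(-58 + 73) + 17771) + j(174) = ((12 - (-58 + 73)) + 17771) + 22/3 = ((12 - 1*15) + 17771) + 22/3 = ((12 - 15) + 17771) + 22/3 = (-3 + 17771) + 22/3 = 17768 + 22/3 = 53326/3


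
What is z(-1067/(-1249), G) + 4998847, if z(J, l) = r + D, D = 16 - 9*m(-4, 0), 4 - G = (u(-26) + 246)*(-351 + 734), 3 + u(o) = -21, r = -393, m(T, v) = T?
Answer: 4998506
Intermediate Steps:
u(o) = -24 (u(o) = -3 - 21 = -24)
G = -85022 (G = 4 - (-24 + 246)*(-351 + 734) = 4 - 222*383 = 4 - 1*85026 = 4 - 85026 = -85022)
D = 52 (D = 16 - 9*(-4) = 16 + 36 = 52)
z(J, l) = -341 (z(J, l) = -393 + 52 = -341)
z(-1067/(-1249), G) + 4998847 = -341 + 4998847 = 4998506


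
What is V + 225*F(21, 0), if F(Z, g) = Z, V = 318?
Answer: 5043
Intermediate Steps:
V + 225*F(21, 0) = 318 + 225*21 = 318 + 4725 = 5043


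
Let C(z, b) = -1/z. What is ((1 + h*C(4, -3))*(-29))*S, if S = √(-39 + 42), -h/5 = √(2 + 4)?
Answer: -29*√3 - 435*√2/4 ≈ -204.03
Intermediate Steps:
h = -5*√6 (h = -5*√(2 + 4) = -5*√6 ≈ -12.247)
S = √3 ≈ 1.7320
((1 + h*C(4, -3))*(-29))*S = ((1 + (-5*√6)*(-1/4))*(-29))*√3 = ((1 + (-5*√6)*(-1*¼))*(-29))*√3 = ((1 - 5*√6*(-¼))*(-29))*√3 = ((1 + 5*√6/4)*(-29))*√3 = (-29 - 145*√6/4)*√3 = √3*(-29 - 145*√6/4)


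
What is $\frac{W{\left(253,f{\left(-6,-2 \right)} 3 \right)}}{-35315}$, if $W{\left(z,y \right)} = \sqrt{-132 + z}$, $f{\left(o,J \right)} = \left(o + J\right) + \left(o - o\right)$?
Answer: $- \frac{11}{35315} \approx -0.00031148$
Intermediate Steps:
$f{\left(o,J \right)} = J + o$ ($f{\left(o,J \right)} = \left(J + o\right) + 0 = J + o$)
$\frac{W{\left(253,f{\left(-6,-2 \right)} 3 \right)}}{-35315} = \frac{\sqrt{-132 + 253}}{-35315} = \sqrt{121} \left(- \frac{1}{35315}\right) = 11 \left(- \frac{1}{35315}\right) = - \frac{11}{35315}$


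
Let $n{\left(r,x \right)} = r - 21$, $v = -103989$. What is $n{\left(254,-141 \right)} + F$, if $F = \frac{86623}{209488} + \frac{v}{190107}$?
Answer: $\frac{3091313232119}{13275045072} \approx 232.87$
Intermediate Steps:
$n{\left(r,x \right)} = -21 + r$ ($n{\left(r,x \right)} = r - 21 = -21 + r$)
$F = - \frac{1772269657}{13275045072}$ ($F = \frac{86623}{209488} - \frac{103989}{190107} = 86623 \cdot \frac{1}{209488} - \frac{34663}{63369} = \frac{86623}{209488} - \frac{34663}{63369} = - \frac{1772269657}{13275045072} \approx -0.1335$)
$n{\left(254,-141 \right)} + F = \left(-21 + 254\right) - \frac{1772269657}{13275045072} = 233 - \frac{1772269657}{13275045072} = \frac{3091313232119}{13275045072}$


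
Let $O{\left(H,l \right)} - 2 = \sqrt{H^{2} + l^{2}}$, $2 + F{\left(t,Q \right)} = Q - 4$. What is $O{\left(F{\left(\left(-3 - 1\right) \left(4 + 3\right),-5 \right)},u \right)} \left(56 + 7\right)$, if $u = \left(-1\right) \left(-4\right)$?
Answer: $126 + 63 \sqrt{137} \approx 863.4$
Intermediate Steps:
$u = 4$
$F{\left(t,Q \right)} = -6 + Q$ ($F{\left(t,Q \right)} = -2 + \left(Q - 4\right) = -2 + \left(-4 + Q\right) = -6 + Q$)
$O{\left(H,l \right)} = 2 + \sqrt{H^{2} + l^{2}}$
$O{\left(F{\left(\left(-3 - 1\right) \left(4 + 3\right),-5 \right)},u \right)} \left(56 + 7\right) = \left(2 + \sqrt{\left(-6 - 5\right)^{2} + 4^{2}}\right) \left(56 + 7\right) = \left(2 + \sqrt{\left(-11\right)^{2} + 16}\right) 63 = \left(2 + \sqrt{121 + 16}\right) 63 = \left(2 + \sqrt{137}\right) 63 = 126 + 63 \sqrt{137}$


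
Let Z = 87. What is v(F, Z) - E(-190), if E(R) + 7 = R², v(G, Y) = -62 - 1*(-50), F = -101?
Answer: -36105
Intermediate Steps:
v(G, Y) = -12 (v(G, Y) = -62 + 50 = -12)
E(R) = -7 + R²
v(F, Z) - E(-190) = -12 - (-7 + (-190)²) = -12 - (-7 + 36100) = -12 - 1*36093 = -12 - 36093 = -36105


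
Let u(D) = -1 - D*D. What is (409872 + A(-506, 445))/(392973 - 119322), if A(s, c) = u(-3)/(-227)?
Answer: 93040954/62118777 ≈ 1.4978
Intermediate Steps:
u(D) = -1 - D**2
A(s, c) = 10/227 (A(s, c) = (-1 - 1*(-3)**2)/(-227) = (-1 - 1*9)*(-1/227) = (-1 - 9)*(-1/227) = -10*(-1/227) = 10/227)
(409872 + A(-506, 445))/(392973 - 119322) = (409872 + 10/227)/(392973 - 119322) = (93040954/227)/273651 = (93040954/227)*(1/273651) = 93040954/62118777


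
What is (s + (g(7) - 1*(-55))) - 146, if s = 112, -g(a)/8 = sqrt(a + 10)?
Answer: 21 - 8*sqrt(17) ≈ -11.985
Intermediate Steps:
g(a) = -8*sqrt(10 + a) (g(a) = -8*sqrt(a + 10) = -8*sqrt(10 + a))
(s + (g(7) - 1*(-55))) - 146 = (112 + (-8*sqrt(10 + 7) - 1*(-55))) - 146 = (112 + (-8*sqrt(17) + 55)) - 146 = (112 + (55 - 8*sqrt(17))) - 146 = (167 - 8*sqrt(17)) - 146 = 21 - 8*sqrt(17)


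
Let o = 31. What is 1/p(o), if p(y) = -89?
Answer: -1/89 ≈ -0.011236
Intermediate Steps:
1/p(o) = 1/(-89) = -1/89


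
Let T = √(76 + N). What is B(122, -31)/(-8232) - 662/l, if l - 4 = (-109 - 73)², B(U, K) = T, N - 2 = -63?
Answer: -331/16564 - √15/8232 ≈ -0.020454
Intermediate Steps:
N = -61 (N = 2 - 63 = -61)
T = √15 (T = √(76 - 61) = √15 ≈ 3.8730)
B(U, K) = √15
l = 33128 (l = 4 + (-109 - 73)² = 4 + (-182)² = 4 + 33124 = 33128)
B(122, -31)/(-8232) - 662/l = √15/(-8232) - 662/33128 = √15*(-1/8232) - 662*1/33128 = -√15/8232 - 331/16564 = -331/16564 - √15/8232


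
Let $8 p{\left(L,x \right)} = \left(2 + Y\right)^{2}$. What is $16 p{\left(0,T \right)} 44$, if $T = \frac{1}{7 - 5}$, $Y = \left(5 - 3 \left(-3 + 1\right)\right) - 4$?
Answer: $7128$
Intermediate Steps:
$Y = 7$ ($Y = \left(5 - -6\right) - 4 = \left(5 + 6\right) - 4 = 11 - 4 = 7$)
$T = \frac{1}{2} \approx 0.5$
$p{\left(L,x \right)} = \frac{81}{8}$ ($p{\left(L,x \right)} = \frac{\left(2 + 7\right)^{2}}{8} = \frac{9^{2}}{8} = \frac{1}{8} \cdot 81 = \frac{81}{8}$)
$16 p{\left(0,T \right)} 44 = 16 \cdot \frac{81}{8} \cdot 44 = 162 \cdot 44 = 7128$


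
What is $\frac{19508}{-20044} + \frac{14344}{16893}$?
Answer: $- \frac{10509377}{84650823} \approx -0.12415$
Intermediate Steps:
$\frac{19508}{-20044} + \frac{14344}{16893} = 19508 \left(- \frac{1}{20044}\right) + 14344 \cdot \frac{1}{16893} = - \frac{4877}{5011} + \frac{14344}{16893} = - \frac{10509377}{84650823}$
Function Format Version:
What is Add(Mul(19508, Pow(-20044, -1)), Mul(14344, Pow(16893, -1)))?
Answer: Rational(-10509377, 84650823) ≈ -0.12415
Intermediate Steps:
Add(Mul(19508, Pow(-20044, -1)), Mul(14344, Pow(16893, -1))) = Add(Mul(19508, Rational(-1, 20044)), Mul(14344, Rational(1, 16893))) = Add(Rational(-4877, 5011), Rational(14344, 16893)) = Rational(-10509377, 84650823)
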